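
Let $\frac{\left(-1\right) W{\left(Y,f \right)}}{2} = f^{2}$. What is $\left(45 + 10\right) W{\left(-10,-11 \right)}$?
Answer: $-13310$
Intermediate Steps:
$W{\left(Y,f \right)} = - 2 f^{2}$
$\left(45 + 10\right) W{\left(-10,-11 \right)} = \left(45 + 10\right) \left(- 2 \left(-11\right)^{2}\right) = 55 \left(\left(-2\right) 121\right) = 55 \left(-242\right) = -13310$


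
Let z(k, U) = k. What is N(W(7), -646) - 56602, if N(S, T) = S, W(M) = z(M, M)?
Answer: -56595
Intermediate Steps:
W(M) = M
N(W(7), -646) - 56602 = 7 - 56602 = -56595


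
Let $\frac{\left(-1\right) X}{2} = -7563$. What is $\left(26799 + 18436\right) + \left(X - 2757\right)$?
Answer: $57604$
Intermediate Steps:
$X = 15126$ ($X = \left(-2\right) \left(-7563\right) = 15126$)
$\left(26799 + 18436\right) + \left(X - 2757\right) = \left(26799 + 18436\right) + \left(15126 - 2757\right) = 45235 + \left(15126 - 2757\right) = 45235 + 12369 = 57604$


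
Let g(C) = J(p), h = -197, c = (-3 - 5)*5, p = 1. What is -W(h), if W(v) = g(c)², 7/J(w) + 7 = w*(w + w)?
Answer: -49/25 ≈ -1.9600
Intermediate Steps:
c = -40 (c = -8*5 = -40)
J(w) = 7/(-7 + 2*w²) (J(w) = 7/(-7 + w*(w + w)) = 7/(-7 + w*(2*w)) = 7/(-7 + 2*w²))
g(C) = -7/5 (g(C) = 7/(-7 + 2*1²) = 7/(-7 + 2*1) = 7/(-7 + 2) = 7/(-5) = 7*(-⅕) = -7/5)
W(v) = 49/25 (W(v) = (-7/5)² = 49/25)
-W(h) = -1*49/25 = -49/25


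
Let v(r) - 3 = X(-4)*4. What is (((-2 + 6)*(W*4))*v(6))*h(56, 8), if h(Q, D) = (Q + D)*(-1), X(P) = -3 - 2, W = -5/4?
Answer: -21760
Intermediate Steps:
W = -5/4 (W = -5*1/4 = -5/4 ≈ -1.2500)
X(P) = -5
h(Q, D) = -D - Q (h(Q, D) = (D + Q)*(-1) = -D - Q)
v(r) = -17 (v(r) = 3 - 5*4 = 3 - 20 = -17)
(((-2 + 6)*(W*4))*v(6))*h(56, 8) = (((-2 + 6)*(-5/4*4))*(-17))*(-1*8 - 1*56) = ((4*(-5))*(-17))*(-8 - 56) = -20*(-17)*(-64) = 340*(-64) = -21760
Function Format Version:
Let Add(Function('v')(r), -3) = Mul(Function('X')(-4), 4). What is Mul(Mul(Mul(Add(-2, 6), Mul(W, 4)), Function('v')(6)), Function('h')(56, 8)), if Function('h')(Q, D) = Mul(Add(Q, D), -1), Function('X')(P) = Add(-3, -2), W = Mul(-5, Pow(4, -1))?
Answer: -21760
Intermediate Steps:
W = Rational(-5, 4) (W = Mul(-5, Rational(1, 4)) = Rational(-5, 4) ≈ -1.2500)
Function('X')(P) = -5
Function('h')(Q, D) = Add(Mul(-1, D), Mul(-1, Q)) (Function('h')(Q, D) = Mul(Add(D, Q), -1) = Add(Mul(-1, D), Mul(-1, Q)))
Function('v')(r) = -17 (Function('v')(r) = Add(3, Mul(-5, 4)) = Add(3, -20) = -17)
Mul(Mul(Mul(Add(-2, 6), Mul(W, 4)), Function('v')(6)), Function('h')(56, 8)) = Mul(Mul(Mul(Add(-2, 6), Mul(Rational(-5, 4), 4)), -17), Add(Mul(-1, 8), Mul(-1, 56))) = Mul(Mul(Mul(4, -5), -17), Add(-8, -56)) = Mul(Mul(-20, -17), -64) = Mul(340, -64) = -21760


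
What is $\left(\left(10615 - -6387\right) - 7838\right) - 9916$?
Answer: $-752$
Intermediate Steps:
$\left(\left(10615 - -6387\right) - 7838\right) - 9916 = \left(\left(10615 + 6387\right) - 7838\right) - 9916 = \left(17002 - 7838\right) - 9916 = 9164 - 9916 = -752$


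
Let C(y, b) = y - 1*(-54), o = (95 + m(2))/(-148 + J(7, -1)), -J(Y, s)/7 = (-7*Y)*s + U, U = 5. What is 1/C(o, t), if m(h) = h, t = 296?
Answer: 526/28307 ≈ 0.018582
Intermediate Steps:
J(Y, s) = -35 + 49*Y*s (J(Y, s) = -7*((-7*Y)*s + 5) = -7*(-7*Y*s + 5) = -7*(5 - 7*Y*s) = -35 + 49*Y*s)
o = -97/526 (o = (95 + 2)/(-148 + (-35 + 49*7*(-1))) = 97/(-148 + (-35 - 343)) = 97/(-148 - 378) = 97/(-526) = 97*(-1/526) = -97/526 ≈ -0.18441)
C(y, b) = 54 + y (C(y, b) = y + 54 = 54 + y)
1/C(o, t) = 1/(54 - 97/526) = 1/(28307/526) = 526/28307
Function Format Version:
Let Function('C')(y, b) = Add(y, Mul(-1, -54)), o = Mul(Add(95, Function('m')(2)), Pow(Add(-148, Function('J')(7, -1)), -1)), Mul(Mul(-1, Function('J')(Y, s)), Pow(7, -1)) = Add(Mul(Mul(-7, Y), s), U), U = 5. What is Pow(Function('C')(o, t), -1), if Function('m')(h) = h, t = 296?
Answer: Rational(526, 28307) ≈ 0.018582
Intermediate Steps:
Function('J')(Y, s) = Add(-35, Mul(49, Y, s)) (Function('J')(Y, s) = Mul(-7, Add(Mul(Mul(-7, Y), s), 5)) = Mul(-7, Add(Mul(-7, Y, s), 5)) = Mul(-7, Add(5, Mul(-7, Y, s))) = Add(-35, Mul(49, Y, s)))
o = Rational(-97, 526) (o = Mul(Add(95, 2), Pow(Add(-148, Add(-35, Mul(49, 7, -1))), -1)) = Mul(97, Pow(Add(-148, Add(-35, -343)), -1)) = Mul(97, Pow(Add(-148, -378), -1)) = Mul(97, Pow(-526, -1)) = Mul(97, Rational(-1, 526)) = Rational(-97, 526) ≈ -0.18441)
Function('C')(y, b) = Add(54, y) (Function('C')(y, b) = Add(y, 54) = Add(54, y))
Pow(Function('C')(o, t), -1) = Pow(Add(54, Rational(-97, 526)), -1) = Pow(Rational(28307, 526), -1) = Rational(526, 28307)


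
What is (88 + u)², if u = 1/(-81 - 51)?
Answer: 134908225/17424 ≈ 7742.7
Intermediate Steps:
u = -1/132 (u = 1/(-132) = -1/132 ≈ -0.0075758)
(88 + u)² = (88 - 1/132)² = (11615/132)² = 134908225/17424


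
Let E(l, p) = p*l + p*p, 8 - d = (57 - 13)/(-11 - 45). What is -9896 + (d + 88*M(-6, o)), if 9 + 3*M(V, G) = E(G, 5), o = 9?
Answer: -340111/42 ≈ -8097.9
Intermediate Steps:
d = 123/14 (d = 8 - (57 - 13)/(-11 - 45) = 8 - 44/(-56) = 8 - 44*(-1)/56 = 8 - 1*(-11/14) = 8 + 11/14 = 123/14 ≈ 8.7857)
E(l, p) = p² + l*p (E(l, p) = l*p + p² = p² + l*p)
M(V, G) = 16/3 + 5*G/3 (M(V, G) = -3 + (5*(G + 5))/3 = -3 + (5*(5 + G))/3 = -3 + (25 + 5*G)/3 = -3 + (25/3 + 5*G/3) = 16/3 + 5*G/3)
-9896 + (d + 88*M(-6, o)) = -9896 + (123/14 + 88*(16/3 + (5/3)*9)) = -9896 + (123/14 + 88*(16/3 + 15)) = -9896 + (123/14 + 88*(61/3)) = -9896 + (123/14 + 5368/3) = -9896 + 75521/42 = -340111/42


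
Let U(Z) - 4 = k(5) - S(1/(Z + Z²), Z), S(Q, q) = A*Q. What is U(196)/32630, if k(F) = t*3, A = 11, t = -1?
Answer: 38601/1259909560 ≈ 3.0638e-5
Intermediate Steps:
S(Q, q) = 11*Q
k(F) = -3 (k(F) = -1*3 = -3)
U(Z) = 1 - 11/(Z + Z²) (U(Z) = 4 + (-3 - 11/(Z + Z²)) = 1 - 11/(Z + Z²))
U(196)/32630 = ((-11 + 196*(1 + 196))/(196*(1 + 196)))/32630 = ((1/196)*(-11 + 196*197)/197)*(1/32630) = ((1/196)*(1/197)*(-11 + 38612))*(1/32630) = ((1/196)*(1/197)*38601)*(1/32630) = (38601/38612)*(1/32630) = 38601/1259909560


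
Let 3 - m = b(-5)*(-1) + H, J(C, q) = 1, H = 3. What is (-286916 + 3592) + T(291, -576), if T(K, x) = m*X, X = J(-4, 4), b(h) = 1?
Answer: -283323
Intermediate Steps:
X = 1
m = 1 (m = 3 - (1*(-1) + 3) = 3 - (-1 + 3) = 3 - 1*2 = 3 - 2 = 1)
T(K, x) = 1 (T(K, x) = 1*1 = 1)
(-286916 + 3592) + T(291, -576) = (-286916 + 3592) + 1 = -283324 + 1 = -283323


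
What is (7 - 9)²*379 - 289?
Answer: 1227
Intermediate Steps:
(7 - 9)²*379 - 289 = (-2)²*379 - 289 = 4*379 - 289 = 1516 - 289 = 1227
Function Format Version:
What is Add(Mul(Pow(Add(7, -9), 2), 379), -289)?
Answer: 1227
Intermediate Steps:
Add(Mul(Pow(Add(7, -9), 2), 379), -289) = Add(Mul(Pow(-2, 2), 379), -289) = Add(Mul(4, 379), -289) = Add(1516, -289) = 1227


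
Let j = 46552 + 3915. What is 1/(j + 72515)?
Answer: 1/122982 ≈ 8.1313e-6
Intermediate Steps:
j = 50467
1/(j + 72515) = 1/(50467 + 72515) = 1/122982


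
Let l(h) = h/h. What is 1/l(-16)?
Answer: 1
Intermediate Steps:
l(h) = 1
1/l(-16) = 1/1 = 1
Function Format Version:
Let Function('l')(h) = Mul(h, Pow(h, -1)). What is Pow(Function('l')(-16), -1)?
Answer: 1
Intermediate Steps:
Function('l')(h) = 1
Pow(Function('l')(-16), -1) = Pow(1, -1) = 1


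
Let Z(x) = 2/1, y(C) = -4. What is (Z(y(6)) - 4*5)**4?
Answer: 104976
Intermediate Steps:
Z(x) = 2 (Z(x) = 2*1 = 2)
(Z(y(6)) - 4*5)**4 = (2 - 4*5)**4 = (2 - 2*10)**4 = (2 - 20)**4 = (-18)**4 = 104976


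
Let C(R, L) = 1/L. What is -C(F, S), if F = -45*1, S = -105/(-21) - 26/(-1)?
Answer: -1/31 ≈ -0.032258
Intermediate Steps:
S = 31 (S = -105*(-1/21) - 26*(-1) = 5 + 26 = 31)
F = -45
-C(F, S) = -1/31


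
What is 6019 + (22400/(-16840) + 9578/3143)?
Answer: 7966631115/1323203 ≈ 6020.7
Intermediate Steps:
6019 + (22400/(-16840) + 9578/3143) = 6019 + (22400*(-1/16840) + 9578*(1/3143)) = 6019 + (-560/421 + 9578/3143) = 6019 + 2272258/1323203 = 7966631115/1323203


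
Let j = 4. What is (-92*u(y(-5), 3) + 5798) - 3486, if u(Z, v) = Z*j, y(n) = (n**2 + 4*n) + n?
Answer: 2312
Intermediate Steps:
y(n) = n**2 + 5*n
u(Z, v) = 4*Z (u(Z, v) = Z*4 = 4*Z)
(-92*u(y(-5), 3) + 5798) - 3486 = (-368*(-5*(5 - 5)) + 5798) - 3486 = (-368*(-5*0) + 5798) - 3486 = (-368*0 + 5798) - 3486 = (-92*0 + 5798) - 3486 = (0 + 5798) - 3486 = 5798 - 3486 = 2312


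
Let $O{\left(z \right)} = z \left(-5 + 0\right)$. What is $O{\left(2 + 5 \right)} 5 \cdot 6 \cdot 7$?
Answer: $-7350$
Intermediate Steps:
$O{\left(z \right)} = - 5 z$ ($O{\left(z \right)} = z \left(-5\right) = - 5 z$)
$O{\left(2 + 5 \right)} 5 \cdot 6 \cdot 7 = - 5 \left(2 + 5\right) 5 \cdot 6 \cdot 7 = \left(-5\right) 7 \cdot 30 \cdot 7 = \left(-35\right) 30 \cdot 7 = \left(-1050\right) 7 = -7350$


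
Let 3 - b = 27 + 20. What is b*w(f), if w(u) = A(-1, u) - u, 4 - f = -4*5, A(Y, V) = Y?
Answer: 1100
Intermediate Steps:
b = -44 (b = 3 - (27 + 20) = 3 - 1*47 = 3 - 47 = -44)
f = 24 (f = 4 - (-4)*5 = 4 - 1*(-20) = 4 + 20 = 24)
w(u) = -1 - u
b*w(f) = -44*(-1 - 1*24) = -44*(-1 - 24) = -44*(-25) = 1100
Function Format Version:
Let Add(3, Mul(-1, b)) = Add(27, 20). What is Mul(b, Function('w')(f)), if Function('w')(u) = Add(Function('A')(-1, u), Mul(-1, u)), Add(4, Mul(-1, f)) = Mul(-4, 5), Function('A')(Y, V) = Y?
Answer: 1100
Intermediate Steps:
b = -44 (b = Add(3, Mul(-1, Add(27, 20))) = Add(3, Mul(-1, 47)) = Add(3, -47) = -44)
f = 24 (f = Add(4, Mul(-1, Mul(-4, 5))) = Add(4, Mul(-1, -20)) = Add(4, 20) = 24)
Function('w')(u) = Add(-1, Mul(-1, u))
Mul(b, Function('w')(f)) = Mul(-44, Add(-1, Mul(-1, 24))) = Mul(-44, Add(-1, -24)) = Mul(-44, -25) = 1100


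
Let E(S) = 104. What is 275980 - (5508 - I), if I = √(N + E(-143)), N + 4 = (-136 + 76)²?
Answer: 270472 + 10*√37 ≈ 2.7053e+5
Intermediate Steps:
N = 3596 (N = -4 + (-136 + 76)² = -4 + (-60)² = -4 + 3600 = 3596)
I = 10*√37 (I = √(3596 + 104) = √3700 = 10*√37 ≈ 60.828)
275980 - (5508 - I) = 275980 - (5508 - 10*√37) = 275980 + (-5508 + 10*√37) = 270472 + 10*√37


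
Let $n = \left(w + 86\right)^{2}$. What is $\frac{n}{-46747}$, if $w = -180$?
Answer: $- \frac{8836}{46747} \approx -0.18902$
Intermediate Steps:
$n = 8836$ ($n = \left(-180 + 86\right)^{2} = \left(-94\right)^{2} = 8836$)
$\frac{n}{-46747} = \frac{8836}{-46747} = 8836 \left(- \frac{1}{46747}\right) = - \frac{8836}{46747}$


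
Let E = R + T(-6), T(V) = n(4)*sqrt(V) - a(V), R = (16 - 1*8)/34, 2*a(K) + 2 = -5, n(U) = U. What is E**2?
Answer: -94847/1156 + 508*I*sqrt(6)/17 ≈ -82.048 + 73.197*I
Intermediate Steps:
a(K) = -7/2 (a(K) = -1 + (1/2)*(-5) = -1 - 5/2 = -7/2)
R = 4/17 (R = (16 - 8)*(1/34) = 8*(1/34) = 4/17 ≈ 0.23529)
T(V) = 7/2 + 4*sqrt(V) (T(V) = 4*sqrt(V) - 1*(-7/2) = 4*sqrt(V) + 7/2 = 7/2 + 4*sqrt(V))
E = 127/34 + 4*I*sqrt(6) (E = 4/17 + (7/2 + 4*sqrt(-6)) = 4/17 + (7/2 + 4*(I*sqrt(6))) = 4/17 + (7/2 + 4*I*sqrt(6)) = 127/34 + 4*I*sqrt(6) ≈ 3.7353 + 9.798*I)
E**2 = (127/34 + 4*I*sqrt(6))**2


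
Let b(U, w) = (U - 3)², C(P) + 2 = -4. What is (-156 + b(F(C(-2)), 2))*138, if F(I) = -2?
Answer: -18078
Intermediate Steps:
C(P) = -6 (C(P) = -2 - 4 = -6)
b(U, w) = (-3 + U)²
(-156 + b(F(C(-2)), 2))*138 = (-156 + (-3 - 2)²)*138 = (-156 + (-5)²)*138 = (-156 + 25)*138 = -131*138 = -18078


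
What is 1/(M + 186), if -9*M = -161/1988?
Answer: 2556/475439 ≈ 0.0053761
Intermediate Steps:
M = 23/2556 (M = -(-161)/(9*1988) = -⅑*(-23/284) = 23/2556 ≈ 0.0089984)
1/(M + 186) = 1/(23/2556 + 186) = 1/(475439/2556) = 2556/475439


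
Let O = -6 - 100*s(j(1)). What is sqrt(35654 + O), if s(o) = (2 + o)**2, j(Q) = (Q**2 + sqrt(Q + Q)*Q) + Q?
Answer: 2*sqrt(8462 - 200*sqrt(2)) ≈ 180.88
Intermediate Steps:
j(Q) = Q + Q**2 + sqrt(2)*Q**(3/2) (j(Q) = (Q**2 + sqrt(2*Q)*Q) + Q = (Q**2 + (sqrt(2)*sqrt(Q))*Q) + Q = (Q**2 + sqrt(2)*Q**(3/2)) + Q = Q + Q**2 + sqrt(2)*Q**(3/2))
O = -6 - 100*(4 + sqrt(2))**2 (O = -6 - 100*(2 + (1 + 1**2 + sqrt(2)*1**(3/2)))**2 = -6 - 100*(2 + (1 + 1 + sqrt(2)*1))**2 = -6 - 100*(2 + (1 + 1 + sqrt(2)))**2 = -6 - 100*(2 + (2 + sqrt(2)))**2 = -6 - 100*(4 + sqrt(2))**2 ≈ -2937.4)
sqrt(35654 + O) = sqrt(35654 + (-1806 - 800*sqrt(2))) = sqrt(33848 - 800*sqrt(2))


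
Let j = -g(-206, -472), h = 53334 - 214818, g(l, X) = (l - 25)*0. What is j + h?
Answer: -161484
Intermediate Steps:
g(l, X) = 0 (g(l, X) = (-25 + l)*0 = 0)
h = -161484
j = 0 (j = -1*0 = 0)
j + h = 0 - 161484 = -161484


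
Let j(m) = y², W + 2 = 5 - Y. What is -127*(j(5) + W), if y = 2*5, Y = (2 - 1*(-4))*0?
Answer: -13081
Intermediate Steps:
Y = 0 (Y = (2 + 4)*0 = 6*0 = 0)
W = 3 (W = -2 + (5 - 1*0) = -2 + (5 + 0) = -2 + 5 = 3)
y = 10
j(m) = 100 (j(m) = 10² = 100)
-127*(j(5) + W) = -127*(100 + 3) = -127*103 = -13081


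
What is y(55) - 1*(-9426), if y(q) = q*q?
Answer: 12451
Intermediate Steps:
y(q) = q**2
y(55) - 1*(-9426) = 55**2 - 1*(-9426) = 3025 + 9426 = 12451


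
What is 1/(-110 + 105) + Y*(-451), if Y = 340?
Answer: -766701/5 ≈ -1.5334e+5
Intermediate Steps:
1/(-110 + 105) + Y*(-451) = 1/(-110 + 105) + 340*(-451) = 1/(-5) - 153340 = -⅕*1 - 153340 = -⅕ - 153340 = -766701/5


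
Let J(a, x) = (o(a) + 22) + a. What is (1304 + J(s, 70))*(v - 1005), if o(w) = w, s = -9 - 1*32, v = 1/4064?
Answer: -1270223209/1016 ≈ -1.2502e+6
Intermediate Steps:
v = 1/4064 ≈ 0.00024606
s = -41 (s = -9 - 32 = -41)
J(a, x) = 22 + 2*a (J(a, x) = (a + 22) + a = (22 + a) + a = 22 + 2*a)
(1304 + J(s, 70))*(v - 1005) = (1304 + (22 + 2*(-41)))*(1/4064 - 1005) = (1304 + (22 - 82))*(-4084319/4064) = (1304 - 60)*(-4084319/4064) = 1244*(-4084319/4064) = -1270223209/1016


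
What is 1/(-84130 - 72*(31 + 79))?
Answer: -1/92050 ≈ -1.0864e-5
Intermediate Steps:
1/(-84130 - 72*(31 + 79)) = 1/(-84130 - 72*110) = 1/(-84130 - 7920) = 1/(-92050) = -1/92050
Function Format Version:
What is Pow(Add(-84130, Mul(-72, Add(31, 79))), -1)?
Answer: Rational(-1, 92050) ≈ -1.0864e-5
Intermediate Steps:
Pow(Add(-84130, Mul(-72, Add(31, 79))), -1) = Pow(Add(-84130, Mul(-72, 110)), -1) = Pow(Add(-84130, -7920), -1) = Pow(-92050, -1) = Rational(-1, 92050)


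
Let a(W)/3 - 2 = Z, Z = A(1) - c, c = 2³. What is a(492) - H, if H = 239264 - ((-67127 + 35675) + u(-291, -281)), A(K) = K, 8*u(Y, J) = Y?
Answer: -2166139/8 ≈ -2.7077e+5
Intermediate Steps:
u(Y, J) = Y/8
c = 8
H = 2166019/8 (H = 239264 - ((-67127 + 35675) + (⅛)*(-291)) = 239264 - (-31452 - 291/8) = 239264 - 1*(-251907/8) = 239264 + 251907/8 = 2166019/8 ≈ 2.7075e+5)
Z = -7 (Z = 1 - 1*8 = 1 - 8 = -7)
a(W) = -15 (a(W) = 6 + 3*(-7) = 6 - 21 = -15)
a(492) - H = -15 - 1*2166019/8 = -15 - 2166019/8 = -2166139/8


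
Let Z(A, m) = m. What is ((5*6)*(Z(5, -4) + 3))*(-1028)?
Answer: 30840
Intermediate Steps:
((5*6)*(Z(5, -4) + 3))*(-1028) = ((5*6)*(-4 + 3))*(-1028) = (30*(-1))*(-1028) = -30*(-1028) = 30840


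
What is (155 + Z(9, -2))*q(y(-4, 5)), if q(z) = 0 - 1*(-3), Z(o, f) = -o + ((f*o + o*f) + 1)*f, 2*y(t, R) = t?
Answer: 648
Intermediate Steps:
y(t, R) = t/2
Z(o, f) = -o + f*(1 + 2*f*o) (Z(o, f) = -o + ((f*o + f*o) + 1)*f = -o + (2*f*o + 1)*f = -o + (1 + 2*f*o)*f = -o + f*(1 + 2*f*o))
q(z) = 3 (q(z) = 0 + 3 = 3)
(155 + Z(9, -2))*q(y(-4, 5)) = (155 + (-2 - 1*9 + 2*9*(-2)²))*3 = (155 + (-2 - 9 + 2*9*4))*3 = (155 + (-2 - 9 + 72))*3 = (155 + 61)*3 = 216*3 = 648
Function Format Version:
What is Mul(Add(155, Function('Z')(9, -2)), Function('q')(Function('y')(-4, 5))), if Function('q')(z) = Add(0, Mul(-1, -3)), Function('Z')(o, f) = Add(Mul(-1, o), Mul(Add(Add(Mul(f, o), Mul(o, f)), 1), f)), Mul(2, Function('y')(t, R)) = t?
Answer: 648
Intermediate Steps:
Function('y')(t, R) = Mul(Rational(1, 2), t)
Function('Z')(o, f) = Add(Mul(-1, o), Mul(f, Add(1, Mul(2, f, o)))) (Function('Z')(o, f) = Add(Mul(-1, o), Mul(Add(Add(Mul(f, o), Mul(f, o)), 1), f)) = Add(Mul(-1, o), Mul(Add(Mul(2, f, o), 1), f)) = Add(Mul(-1, o), Mul(Add(1, Mul(2, f, o)), f)) = Add(Mul(-1, o), Mul(f, Add(1, Mul(2, f, o)))))
Function('q')(z) = 3 (Function('q')(z) = Add(0, 3) = 3)
Mul(Add(155, Function('Z')(9, -2)), Function('q')(Function('y')(-4, 5))) = Mul(Add(155, Add(-2, Mul(-1, 9), Mul(2, 9, Pow(-2, 2)))), 3) = Mul(Add(155, Add(-2, -9, Mul(2, 9, 4))), 3) = Mul(Add(155, Add(-2, -9, 72)), 3) = Mul(Add(155, 61), 3) = Mul(216, 3) = 648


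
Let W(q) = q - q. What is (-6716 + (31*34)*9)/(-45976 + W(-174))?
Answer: -1385/22988 ≈ -0.060249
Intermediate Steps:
W(q) = 0
(-6716 + (31*34)*9)/(-45976 + W(-174)) = (-6716 + (31*34)*9)/(-45976 + 0) = (-6716 + 1054*9)/(-45976) = (-6716 + 9486)*(-1/45976) = 2770*(-1/45976) = -1385/22988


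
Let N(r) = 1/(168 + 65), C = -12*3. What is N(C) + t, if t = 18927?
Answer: 4409992/233 ≈ 18927.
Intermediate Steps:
C = -36
N(r) = 1/233
N(C) + t = 1/233 + 18927 = 4409992/233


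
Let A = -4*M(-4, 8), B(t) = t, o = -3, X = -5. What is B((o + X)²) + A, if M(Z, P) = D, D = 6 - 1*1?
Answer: 44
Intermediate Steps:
D = 5 (D = 6 - 1 = 5)
M(Z, P) = 5
A = -20 (A = -4*5 = -20)
B((o + X)²) + A = (-3 - 5)² - 20 = (-8)² - 20 = 64 - 20 = 44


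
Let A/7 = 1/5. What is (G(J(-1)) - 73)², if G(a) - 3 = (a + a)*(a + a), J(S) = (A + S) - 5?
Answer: 133956/625 ≈ 214.33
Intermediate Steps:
A = 7/5 ≈ 1.4000
J(S) = -18/5 + S (J(S) = (7/5 + S) - 5 = -18/5 + S)
G(a) = 3 + 4*a² (G(a) = 3 + (a + a)*(a + a) = 3 + (2*a)*(2*a) = 3 + 4*a²)
(G(J(-1)) - 73)² = ((3 + 4*(-18/5 - 1)²) - 73)² = ((3 + 4*(-23/5)²) - 73)² = ((3 + 4*(529/25)) - 73)² = ((3 + 2116/25) - 73)² = (2191/25 - 73)² = (366/25)² = 133956/625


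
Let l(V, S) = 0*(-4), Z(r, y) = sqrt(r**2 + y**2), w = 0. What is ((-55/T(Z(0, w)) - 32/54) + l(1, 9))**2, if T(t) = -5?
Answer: 78961/729 ≈ 108.31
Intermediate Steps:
l(V, S) = 0
((-55/T(Z(0, w)) - 32/54) + l(1, 9))**2 = ((-55/(-5) - 32/54) + 0)**2 = ((-55*(-1/5) - 32*1/54) + 0)**2 = ((11 - 16/27) + 0)**2 = (281/27 + 0)**2 = (281/27)**2 = 78961/729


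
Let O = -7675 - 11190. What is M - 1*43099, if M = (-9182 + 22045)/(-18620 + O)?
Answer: -1615578878/37485 ≈ -43099.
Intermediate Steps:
O = -18865
M = -12863/37485 (M = (-9182 + 22045)/(-18620 - 18865) = 12863/(-37485) = 12863*(-1/37485) = -12863/37485 ≈ -0.34315)
M - 1*43099 = -12863/37485 - 1*43099 = -12863/37485 - 43099 = -1615578878/37485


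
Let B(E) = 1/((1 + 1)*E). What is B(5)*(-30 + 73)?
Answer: 43/10 ≈ 4.3000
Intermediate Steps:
B(E) = 1/(2*E)
B(5)*(-30 + 73) = ((1/2)/5)*(-30 + 73) = ((1/2)*(1/5))*43 = (1/10)*43 = 43/10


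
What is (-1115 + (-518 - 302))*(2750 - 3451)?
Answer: 1356435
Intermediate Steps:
(-1115 + (-518 - 302))*(2750 - 3451) = (-1115 - 820)*(-701) = -1935*(-701) = 1356435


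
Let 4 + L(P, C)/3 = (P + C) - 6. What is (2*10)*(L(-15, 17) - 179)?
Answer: -4060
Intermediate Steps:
L(P, C) = -30 + 3*C + 3*P (L(P, C) = -12 + 3*((P + C) - 6) = -12 + 3*((C + P) - 6) = -12 + 3*(-6 + C + P) = -12 + (-18 + 3*C + 3*P) = -30 + 3*C + 3*P)
(2*10)*(L(-15, 17) - 179) = (2*10)*((-30 + 3*17 + 3*(-15)) - 179) = 20*((-30 + 51 - 45) - 179) = 20*(-24 - 179) = 20*(-203) = -4060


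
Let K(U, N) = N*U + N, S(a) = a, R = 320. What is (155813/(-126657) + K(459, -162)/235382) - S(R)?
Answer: -208395717541/648103869 ≈ -321.55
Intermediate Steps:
K(U, N) = N + N*U
(155813/(-126657) + K(459, -162)/235382) - S(R) = (155813/(-126657) - 162*(1 + 459)/235382) - 1*320 = (155813*(-1/126657) - 162*460*(1/235382)) - 320 = (-155813/126657 - 74520*1/235382) - 320 = (-155813/126657 - 1620/5117) - 320 = -1002479461/648103869 - 320 = -208395717541/648103869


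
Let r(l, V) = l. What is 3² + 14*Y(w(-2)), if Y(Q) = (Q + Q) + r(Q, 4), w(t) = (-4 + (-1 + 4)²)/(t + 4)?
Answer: 114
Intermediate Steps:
w(t) = 5/(4 + t) (w(t) = (-4 + 3²)/(4 + t) = (-4 + 9)/(4 + t) = 5/(4 + t))
Y(Q) = 3*Q (Y(Q) = (Q + Q) + Q = 2*Q + Q = 3*Q)
3² + 14*Y(w(-2)) = 3² + 14*(3*(5/(4 - 2))) = 9 + 14*(3*(5/2)) = 9 + 14*(15/2) = 9 + 105 = 114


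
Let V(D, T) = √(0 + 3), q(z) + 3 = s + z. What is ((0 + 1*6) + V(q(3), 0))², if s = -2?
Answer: (6 + √3)² ≈ 59.785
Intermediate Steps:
q(z) = -5 + z (q(z) = -3 + (-2 + z) = -5 + z)
V(D, T) = √3
((0 + 1*6) + V(q(3), 0))² = ((0 + 1*6) + √3)² = ((0 + 6) + √3)² = (6 + √3)²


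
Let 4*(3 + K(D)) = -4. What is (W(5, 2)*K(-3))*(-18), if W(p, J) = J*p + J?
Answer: 864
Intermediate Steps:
W(p, J) = J + J*p
K(D) = -4 (K(D) = -3 + (1/4)*(-4) = -3 - 1 = -4)
(W(5, 2)*K(-3))*(-18) = ((2*(1 + 5))*(-4))*(-18) = ((2*6)*(-4))*(-18) = (12*(-4))*(-18) = -48*(-18) = 864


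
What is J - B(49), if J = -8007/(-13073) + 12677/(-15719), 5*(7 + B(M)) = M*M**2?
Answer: -1421719289174/60439555 ≈ -23523.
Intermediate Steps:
B(M) = -7 + M**3/5 (B(M) = -7 + (M*M**2)/5 = -7 + M**3/5)
J = -2344964/12087911 (J = -8007*(-1/13073) + 12677*(-1/15719) = 471/769 - 12677/15719 = -2344964/12087911 ≈ -0.19399)
J - B(49) = -2344964/12087911 - (-7 + (1/5)*49**3) = -2344964/12087911 - (-7 + (1/5)*117649) = -2344964/12087911 - (-7 + 117649/5) = -2344964/12087911 - 1*117614/5 = -2344964/12087911 - 117614/5 = -1421719289174/60439555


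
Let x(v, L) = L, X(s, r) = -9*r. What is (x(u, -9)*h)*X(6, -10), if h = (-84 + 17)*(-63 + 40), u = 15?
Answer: -1248210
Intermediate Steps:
h = 1541 (h = -67*(-23) = 1541)
(x(u, -9)*h)*X(6, -10) = (-9*1541)*(-9*(-10)) = -13869*90 = -1248210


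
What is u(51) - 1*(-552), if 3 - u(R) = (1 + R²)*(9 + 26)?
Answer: -90515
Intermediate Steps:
u(R) = -32 - 35*R² (u(R) = 3 - (1 + R²)*(9 + 26) = 3 - (1 + R²)*35 = 3 - (35 + 35*R²) = 3 + (-35 - 35*R²) = -32 - 35*R²)
u(51) - 1*(-552) = (-32 - 35*51²) - 1*(-552) = (-32 - 35*2601) + 552 = (-32 - 91035) + 552 = -91067 + 552 = -90515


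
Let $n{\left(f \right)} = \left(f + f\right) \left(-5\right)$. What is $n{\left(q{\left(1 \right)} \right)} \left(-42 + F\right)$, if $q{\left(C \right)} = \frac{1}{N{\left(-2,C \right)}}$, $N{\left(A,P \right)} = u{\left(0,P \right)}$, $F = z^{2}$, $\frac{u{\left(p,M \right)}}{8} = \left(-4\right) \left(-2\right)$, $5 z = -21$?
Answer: $\frac{609}{160} \approx 3.8063$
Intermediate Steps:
$z = - \frac{21}{5}$ ($z = \frac{1}{5} \left(-21\right) = - \frac{21}{5} \approx -4.2$)
$u{\left(p,M \right)} = 64$ ($u{\left(p,M \right)} = 8 \left(\left(-4\right) \left(-2\right)\right) = 8 \cdot 8 = 64$)
$F = \frac{441}{25}$ ($F = \left(- \frac{21}{5}\right)^{2} = \frac{441}{25} \approx 17.64$)
$N{\left(A,P \right)} = 64$
$q{\left(C \right)} = \frac{1}{64}$
$n{\left(f \right)} = - 10 f$ ($n{\left(f \right)} = 2 f \left(-5\right) = - 10 f$)
$n{\left(q{\left(1 \right)} \right)} \left(-42 + F\right) = \left(-10\right) \frac{1}{64} \left(-42 + \frac{441}{25}\right) = \left(- \frac{5}{32}\right) \left(- \frac{609}{25}\right) = \frac{609}{160}$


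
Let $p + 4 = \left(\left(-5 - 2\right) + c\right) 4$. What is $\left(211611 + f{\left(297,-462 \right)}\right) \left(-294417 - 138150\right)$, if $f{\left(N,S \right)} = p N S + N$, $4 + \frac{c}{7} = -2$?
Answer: $-11962514075436$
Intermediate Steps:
$c = -42$ ($c = -28 + 7 \left(-2\right) = -28 - 14 = -42$)
$p = -200$ ($p = -4 + \left(\left(-5 - 2\right) - 42\right) 4 = -4 + \left(-7 - 42\right) 4 = -4 - 196 = -200$)
$f{\left(N,S \right)} = N - 200 N S$ ($f{\left(N,S \right)} = - 200 N S + N = N - 200 N S$)
$\left(211611 + f{\left(297,-462 \right)}\right) \left(-294417 - 138150\right) = \left(211611 + 297 \left(1 - -92400\right)\right) \left(-294417 - 138150\right) = \left(211611 + 297 \left(1 + 92400\right)\right) \left(-432567\right) = \left(211611 + 297 \cdot 92401\right) \left(-432567\right) = \left(211611 + 27443097\right) \left(-432567\right) = 27654708 \left(-432567\right) = -11962514075436$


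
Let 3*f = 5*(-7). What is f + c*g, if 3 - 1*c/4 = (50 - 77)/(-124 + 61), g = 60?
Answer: 12715/21 ≈ 605.48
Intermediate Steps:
f = -35/3 (f = (5*(-7))/3 = (1/3)*(-35) = -35/3 ≈ -11.667)
c = 72/7 (c = 12 - 4*(50 - 77)/(-124 + 61) = 12 - (-108)/(-63) = 12 - (-108)*(-1)/63 = 12 - 4*3/7 = 12 - 12/7 = 72/7 ≈ 10.286)
f + c*g = -35/3 + (72/7)*60 = -35/3 + 4320/7 = 12715/21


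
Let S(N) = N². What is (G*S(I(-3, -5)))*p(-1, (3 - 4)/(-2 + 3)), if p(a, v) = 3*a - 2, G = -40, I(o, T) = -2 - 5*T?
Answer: 105800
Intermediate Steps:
p(a, v) = -2 + 3*a
(G*S(I(-3, -5)))*p(-1, (3 - 4)/(-2 + 3)) = (-40*(-2 - 5*(-5))²)*(-2 + 3*(-1)) = (-40*(-2 + 25)²)*(-2 - 3) = -40*23²*(-5) = -40*529*(-5) = -21160*(-5) = 105800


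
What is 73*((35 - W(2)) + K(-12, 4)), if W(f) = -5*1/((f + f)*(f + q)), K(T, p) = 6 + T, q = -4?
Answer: 16571/8 ≈ 2071.4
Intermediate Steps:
W(f) = -5/(2*f*(-4 + f)) (W(f) = -5*1/((f - 4)*(f + f)) = -5*1/(2*f*(-4 + f)) = -5/(2*f*(-4 + f)))
73*((35 - W(2)) + K(-12, 4)) = 73*((35 - (-5)/(2*2*(-4 + 2))) + (6 - 12)) = 73*((35 - (-5)/(2*2*(-2))) - 6) = 73*((35 - (-5)*(-1)/(2*2*2)) - 6) = 73*((35 - 1*5/8) - 6) = 73*((35 - 5/8) - 6) = 73*(275/8 - 6) = 73*(227/8) = 16571/8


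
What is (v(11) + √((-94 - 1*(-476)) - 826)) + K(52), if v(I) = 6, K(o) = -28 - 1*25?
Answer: -47 + 2*I*√111 ≈ -47.0 + 21.071*I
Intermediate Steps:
K(o) = -53 (K(o) = -28 - 25 = -53)
(v(11) + √((-94 - 1*(-476)) - 826)) + K(52) = (6 + √((-94 - 1*(-476)) - 826)) - 53 = (6 + √((-94 + 476) - 826)) - 53 = (6 + √(382 - 826)) - 53 = (6 + √(-444)) - 53 = (6 + 2*I*√111) - 53 = -47 + 2*I*√111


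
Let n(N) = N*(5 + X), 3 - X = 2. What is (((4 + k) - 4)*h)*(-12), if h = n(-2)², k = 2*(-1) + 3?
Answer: -1728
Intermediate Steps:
X = 1 (X = 3 - 1*2 = 3 - 2 = 1)
n(N) = 6*N (n(N) = N*(5 + 1) = N*6 = 6*N)
k = 1 (k = -2 + 3 = 1)
h = 144 (h = (6*(-2))² = (-12)² = 144)
(((4 + k) - 4)*h)*(-12) = (((4 + 1) - 4)*144)*(-12) = ((5 - 4)*144)*(-12) = (1*144)*(-12) = 144*(-12) = -1728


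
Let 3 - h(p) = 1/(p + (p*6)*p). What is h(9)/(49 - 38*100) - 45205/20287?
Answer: -83964263633/37667785815 ≈ -2.2291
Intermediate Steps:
h(p) = 3 - 1/(p + 6*p**2) (h(p) = 3 - 1/(p + (p*6)*p) = 3 - 1/(p + (6*p)*p) = 3 - 1/(p + 6*p**2))
h(9)/(49 - 38*100) - 45205/20287 = ((-1 + 3*9 + 18*9**2)/(9*(1 + 6*9)))/(49 - 38*100) - 45205/20287 = ((-1 + 27 + 18*81)/(9*(1 + 54)))/(49 - 3800) - 45205*1/20287 = ((1/9)*(-1 + 27 + 1458)/55)/(-3751) - 45205/20287 = ((1/9)*(1/55)*1484)*(-1/3751) - 45205/20287 = (1484/495)*(-1/3751) - 45205/20287 = -1484/1856745 - 45205/20287 = -83964263633/37667785815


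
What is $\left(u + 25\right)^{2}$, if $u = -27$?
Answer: $4$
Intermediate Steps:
$\left(u + 25\right)^{2} = \left(-27 + 25\right)^{2} = \left(-2\right)^{2} = 4$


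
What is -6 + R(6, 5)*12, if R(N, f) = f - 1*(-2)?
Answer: 78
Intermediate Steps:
R(N, f) = 2 + f (R(N, f) = f + 2 = 2 + f)
-6 + R(6, 5)*12 = -6 + (2 + 5)*12 = -6 + 7*12 = -6 + 84 = 78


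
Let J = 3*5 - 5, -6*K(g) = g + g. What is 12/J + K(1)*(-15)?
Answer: 31/5 ≈ 6.2000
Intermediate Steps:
K(g) = -g/3 (K(g) = -(g + g)/6 = -g/3)
J = 10 (J = 15 - 5 = 10)
12/J + K(1)*(-15) = 12/10 - ⅓*1*(-15) = 12*(⅒) - ⅓*(-15) = 6/5 + 5 = 31/5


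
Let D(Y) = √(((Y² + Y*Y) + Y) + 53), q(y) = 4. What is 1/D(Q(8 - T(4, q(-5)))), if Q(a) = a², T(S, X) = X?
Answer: √581/581 ≈ 0.041487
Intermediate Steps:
D(Y) = √(53 + Y + 2*Y²) (D(Y) = √(((Y² + Y²) + Y) + 53) = √((2*Y² + Y) + 53) = √((Y + 2*Y²) + 53) = √(53 + Y + 2*Y²))
1/D(Q(8 - T(4, q(-5)))) = 1/(√(53 + (8 - 1*4)² + 2*((8 - 1*4)²)²)) = 1/(√(53 + (8 - 4)² + 2*((8 - 4)²)²)) = 1/(√(53 + 4² + 2*(4²)²)) = 1/(√(53 + 16 + 2*16²)) = 1/(√(53 + 16 + 2*256)) = 1/(√(53 + 16 + 512)) = 1/(√581) = √581/581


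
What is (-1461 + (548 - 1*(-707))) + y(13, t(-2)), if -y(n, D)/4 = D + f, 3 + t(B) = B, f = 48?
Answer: -378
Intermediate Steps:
t(B) = -3 + B
y(n, D) = -192 - 4*D (y(n, D) = -4*(D + 48) = -4*(48 + D) = -192 - 4*D)
(-1461 + (548 - 1*(-707))) + y(13, t(-2)) = (-1461 + (548 - 1*(-707))) + (-192 - 4*(-3 - 2)) = (-1461 + (548 + 707)) + (-192 - 4*(-5)) = (-1461 + 1255) + (-192 + 20) = -206 - 172 = -378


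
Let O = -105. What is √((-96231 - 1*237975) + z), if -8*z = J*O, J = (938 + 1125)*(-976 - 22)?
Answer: I*√109427709/2 ≈ 5230.4*I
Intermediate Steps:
J = -2058874 (J = 2063*(-998) = -2058874)
z = -108090885/4 (z = -(-1029437)*(-105)/4 = -⅛*216181770 = -108090885/4 ≈ -2.7023e+7)
√((-96231 - 1*237975) + z) = √((-96231 - 1*237975) - 108090885/4) = √((-96231 - 237975) - 108090885/4) = √(-334206 - 108090885/4) = √(-109427709/4) = I*√109427709/2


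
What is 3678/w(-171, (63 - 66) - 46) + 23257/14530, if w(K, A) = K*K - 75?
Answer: 121959167/70630330 ≈ 1.7267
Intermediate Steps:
w(K, A) = -75 + K² (w(K, A) = K² - 75 = -75 + K²)
3678/w(-171, (63 - 66) - 46) + 23257/14530 = 3678/(-75 + (-171)²) + 23257/14530 = 3678/(-75 + 29241) + 23257*(1/14530) = 3678/29166 + 23257/14530 = 3678*(1/29166) + 23257/14530 = 613/4861 + 23257/14530 = 121959167/70630330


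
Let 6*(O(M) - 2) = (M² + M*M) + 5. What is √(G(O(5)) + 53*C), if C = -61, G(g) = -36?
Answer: I*√3269 ≈ 57.175*I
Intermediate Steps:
O(M) = 17/6 + M²/3 (O(M) = 2 + ((M² + M*M) + 5)/6 = 2 + ((M² + M²) + 5)/6 = 2 + (2*M² + 5)/6 = 2 + (5 + 2*M²)/6 = 2 + (⅚ + M²/3) = 17/6 + M²/3)
√(G(O(5)) + 53*C) = √(-36 + 53*(-61)) = √(-36 - 3233) = √(-3269) = I*√3269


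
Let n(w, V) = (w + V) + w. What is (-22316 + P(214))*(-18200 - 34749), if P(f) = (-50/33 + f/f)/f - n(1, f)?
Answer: 8425297881949/7062 ≈ 1.1930e+9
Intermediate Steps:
n(w, V) = V + 2*w (n(w, V) = (V + w) + w = V + 2*w)
P(f) = -2 - f - 17/(33*f) (P(f) = (-50/33 + f/f)/f - (f + 2*1) = (-50*1/33 + 1)/f - (f + 2) = (-50/33 + 1)/f - (2 + f) = -17/(33*f) + (-2 - f) = -2 - f - 17/(33*f))
(-22316 + P(214))*(-18200 - 34749) = (-22316 + (-2 - 1*214 - 17/33/214))*(-18200 - 34749) = (-22316 + (-2 - 214 - 17/33*1/214))*(-52949) = (-22316 + (-2 - 214 - 17/7062))*(-52949) = (-22316 - 1525409/7062)*(-52949) = -159121001/7062*(-52949) = 8425297881949/7062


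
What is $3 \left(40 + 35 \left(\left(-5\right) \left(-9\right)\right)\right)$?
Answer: $4845$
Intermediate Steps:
$3 \left(40 + 35 \left(\left(-5\right) \left(-9\right)\right)\right) = 3 \left(40 + 35 \cdot 45\right) = 3 \left(40 + 1575\right) = 3 \cdot 1615 = 4845$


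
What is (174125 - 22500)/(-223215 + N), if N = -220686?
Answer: -151625/443901 ≈ -0.34157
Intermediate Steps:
(174125 - 22500)/(-223215 + N) = (174125 - 22500)/(-223215 - 220686) = 151625/(-443901) = 151625*(-1/443901) = -151625/443901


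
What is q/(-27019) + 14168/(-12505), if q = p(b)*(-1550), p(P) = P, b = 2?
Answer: -8391212/8240795 ≈ -1.0183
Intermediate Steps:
q = -3100 (q = 2*(-1550) = -3100)
q/(-27019) + 14168/(-12505) = -3100/(-27019) + 14168/(-12505) = -3100*(-1/27019) + 14168*(-1/12505) = 3100/27019 - 14168/12505 = -8391212/8240795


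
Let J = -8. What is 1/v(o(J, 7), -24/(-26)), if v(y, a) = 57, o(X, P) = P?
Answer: 1/57 ≈ 0.017544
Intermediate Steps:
1/v(o(J, 7), -24/(-26)) = 1/57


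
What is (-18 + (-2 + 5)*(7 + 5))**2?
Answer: 324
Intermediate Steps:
(-18 + (-2 + 5)*(7 + 5))**2 = (-18 + 3*12)**2 = (-18 + 36)**2 = 18**2 = 324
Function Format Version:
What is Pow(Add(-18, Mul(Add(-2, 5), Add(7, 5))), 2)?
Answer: 324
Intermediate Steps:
Pow(Add(-18, Mul(Add(-2, 5), Add(7, 5))), 2) = Pow(Add(-18, Mul(3, 12)), 2) = Pow(Add(-18, 36), 2) = Pow(18, 2) = 324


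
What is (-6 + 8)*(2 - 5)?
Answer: -6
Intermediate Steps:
(-6 + 8)*(2 - 5) = 2*(-3) = -6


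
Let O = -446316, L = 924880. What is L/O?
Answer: -231220/111579 ≈ -2.0723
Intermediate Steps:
L/O = 924880/(-446316) = 924880*(-1/446316) = -231220/111579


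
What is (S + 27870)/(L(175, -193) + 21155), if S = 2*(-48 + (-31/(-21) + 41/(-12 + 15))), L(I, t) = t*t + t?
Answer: 194630/407477 ≈ 0.47765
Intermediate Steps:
L(I, t) = t + t² (L(I, t) = t² + t = t + t²)
S = -460/7 (S = 2*(-48 + (-31*(-1/21) + 41/3)) = 2*(-48 + (31/21 + 41*(⅓))) = 2*(-48 + (31/21 + 41/3)) = 2*(-48 + 106/7) = 2*(-230/7) = -460/7 ≈ -65.714)
(S + 27870)/(L(175, -193) + 21155) = (-460/7 + 27870)/(-193*(1 - 193) + 21155) = 194630/(7*(-193*(-192) + 21155)) = 194630/(7*(37056 + 21155)) = (194630/7)/58211 = (194630/7)*(1/58211) = 194630/407477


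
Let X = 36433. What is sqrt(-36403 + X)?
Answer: sqrt(30) ≈ 5.4772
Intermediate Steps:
sqrt(-36403 + X) = sqrt(-36403 + 36433) = sqrt(30)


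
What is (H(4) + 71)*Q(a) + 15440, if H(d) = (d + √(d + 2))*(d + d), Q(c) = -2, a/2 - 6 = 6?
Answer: 15234 - 16*√6 ≈ 15195.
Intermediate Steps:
a = 24 (a = 12 + 2*6 = 12 + 12 = 24)
H(d) = 2*d*(d + √(2 + d)) (H(d) = (d + √(2 + d))*(2*d) = 2*d*(d + √(2 + d)))
(H(4) + 71)*Q(a) + 15440 = (2*4*(4 + √(2 + 4)) + 71)*(-2) + 15440 = (2*4*(4 + √6) + 71)*(-2) + 15440 = ((32 + 8*√6) + 71)*(-2) + 15440 = (103 + 8*√6)*(-2) + 15440 = (-206 - 16*√6) + 15440 = 15234 - 16*√6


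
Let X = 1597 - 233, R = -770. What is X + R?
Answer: 594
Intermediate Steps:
X = 1364
X + R = 1364 - 770 = 594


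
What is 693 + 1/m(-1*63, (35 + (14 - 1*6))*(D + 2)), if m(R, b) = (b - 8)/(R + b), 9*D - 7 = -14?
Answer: 277799/401 ≈ 692.77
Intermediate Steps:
D = -7/9 (D = 7/9 + (1/9)*(-14) = 7/9 - 14/9 = -7/9 ≈ -0.77778)
m(R, b) = (-8 + b)/(R + b)
693 + 1/m(-1*63, (35 + (14 - 1*6))*(D + 2)) = 693 + 1/((-8 + (35 + (14 - 1*6))*(-7/9 + 2))/(-1*63 + (35 + (14 - 1*6))*(-7/9 + 2))) = 693 + 1/((-8 + (35 + (14 - 6))*(11/9))/(-63 + (35 + (14 - 6))*(11/9))) = 693 + 1/((-8 + (35 + 8)*(11/9))/(-63 + (35 + 8)*(11/9))) = 693 + 1/((-8 + 43*(11/9))/(-63 + 43*(11/9))) = 693 + 1/((-8 + 473/9)/(-63 + 473/9)) = 693 + 1/((401/9)/(-94/9)) = 693 + 1/(-9/94*401/9) = 693 + 1/(-401/94) = 693 - 94/401 = 277799/401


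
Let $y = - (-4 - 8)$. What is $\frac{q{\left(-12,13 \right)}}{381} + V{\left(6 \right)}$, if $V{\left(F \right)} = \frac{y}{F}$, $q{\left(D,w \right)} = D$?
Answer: $\frac{250}{127} \approx 1.9685$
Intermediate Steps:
$y = 12$ ($y = \left(-1\right) \left(-12\right) = 12$)
$V{\left(F \right)} = \frac{12}{F}$
$\frac{q{\left(-12,13 \right)}}{381} + V{\left(6 \right)} = - \frac{12}{381} + \frac{12}{6} = \left(-12\right) \frac{1}{381} + 12 \cdot \frac{1}{6} = - \frac{4}{127} + 2 = \frac{250}{127}$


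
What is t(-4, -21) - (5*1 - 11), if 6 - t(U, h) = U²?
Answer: -4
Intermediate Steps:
t(U, h) = 6 - U²
t(-4, -21) - (5*1 - 11) = (6 - 1*(-4)²) - (5*1 - 11) = (6 - 1*16) - (5 - 11) = (6 - 16) - 1*(-6) = -10 + 6 = -4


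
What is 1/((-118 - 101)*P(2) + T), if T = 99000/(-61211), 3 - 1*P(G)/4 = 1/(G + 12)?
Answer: -428477/1099920138 ≈ -0.00038955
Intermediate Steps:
P(G) = 12 - 4/(12 + G) (P(G) = 12 - 4/(G + 12) = 12 - 4/(12 + G))
T = -99000/61211 (T = 99000*(-1/61211) = -99000/61211 ≈ -1.6174)
1/((-118 - 101)*P(2) + T) = 1/((-118 - 101)*(4*(35 + 3*2)/(12 + 2)) - 99000/61211) = 1/(-876*(35 + 6)/14 - 99000/61211) = 1/(-876*41/14 - 99000/61211) = 1/(-219*82/7 - 99000/61211) = 1/(-17958/7 - 99000/61211) = 1/(-1099920138/428477) = -428477/1099920138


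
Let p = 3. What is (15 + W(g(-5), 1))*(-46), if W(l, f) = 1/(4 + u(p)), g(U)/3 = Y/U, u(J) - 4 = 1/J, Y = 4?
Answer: -17388/25 ≈ -695.52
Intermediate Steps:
u(J) = 4 + 1/J
g(U) = 12/U (g(U) = 3*(4/U) = 12/U)
W(l, f) = 3/25 (W(l, f) = 1/(4 + (4 + 1/3)) = 1/(4 + (4 + ⅓)) = 1/(4 + 13/3) = 1/(25/3) = 3/25)
(15 + W(g(-5), 1))*(-46) = (15 + 3/25)*(-46) = (378/25)*(-46) = -17388/25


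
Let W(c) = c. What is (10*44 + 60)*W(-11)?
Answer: -5500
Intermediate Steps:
(10*44 + 60)*W(-11) = (10*44 + 60)*(-11) = (440 + 60)*(-11) = 500*(-11) = -5500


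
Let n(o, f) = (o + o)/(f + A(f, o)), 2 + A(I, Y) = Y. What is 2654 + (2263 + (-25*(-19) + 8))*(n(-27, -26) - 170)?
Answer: -25380846/55 ≈ -4.6147e+5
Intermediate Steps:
A(I, Y) = -2 + Y
n(o, f) = 2*o/(-2 + f + o) (n(o, f) = (o + o)/(f + (-2 + o)) = (2*o)/(-2 + f + o) = 2*o/(-2 + f + o))
2654 + (2263 + (-25*(-19) + 8))*(n(-27, -26) - 170) = 2654 + (2263 + (-25*(-19) + 8))*(2*(-27)/(-2 - 26 - 27) - 170) = 2654 + (2263 + (475 + 8))*(2*(-27)/(-55) - 170) = 2654 + (2263 + 483)*(2*(-27)*(-1/55) - 170) = 2654 + 2746*(54/55 - 170) = 2654 + 2746*(-9296/55) = 2654 - 25526816/55 = -25380846/55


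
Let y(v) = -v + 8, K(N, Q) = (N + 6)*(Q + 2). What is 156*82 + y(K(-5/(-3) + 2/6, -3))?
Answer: 12808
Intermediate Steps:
K(N, Q) = (2 + Q)*(6 + N) (K(N, Q) = (6 + N)*(2 + Q) = (2 + Q)*(6 + N))
y(v) = 8 - v
156*82 + y(K(-5/(-3) + 2/6, -3)) = 156*82 + (8 - (12 + 2*(-5/(-3) + 2/6) + 6*(-3) + (-5/(-3) + 2/6)*(-3))) = 12792 + (8 - (12 + 2*(-5*(-⅓) + 2*(⅙)) - 18 + (-5*(-⅓) + 2*(⅙))*(-3))) = 12792 + (8 - (12 + 2*(5/3 + ⅓) - 18 + (5/3 + ⅓)*(-3))) = 12792 + (8 - (12 + 2*2 - 18 + 2*(-3))) = 12792 + (8 - (12 + 4 - 18 - 6)) = 12792 + (8 - 1*(-8)) = 12792 + (8 + 8) = 12792 + 16 = 12808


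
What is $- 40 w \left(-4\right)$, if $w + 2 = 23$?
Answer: $3360$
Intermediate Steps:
$w = 21$ ($w = -2 + 23 = 21$)
$- 40 w \left(-4\right) = \left(-40\right) 21 \left(-4\right) = \left(-840\right) \left(-4\right) = 3360$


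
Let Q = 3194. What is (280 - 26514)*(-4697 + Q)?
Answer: 39429702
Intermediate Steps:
(280 - 26514)*(-4697 + Q) = (280 - 26514)*(-4697 + 3194) = -26234*(-1503) = 39429702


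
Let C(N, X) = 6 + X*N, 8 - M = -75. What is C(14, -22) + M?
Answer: -219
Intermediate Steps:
M = 83 (M = 8 - 1*(-75) = 8 + 75 = 83)
C(N, X) = 6 + N*X
C(14, -22) + M = (6 + 14*(-22)) + 83 = (6 - 308) + 83 = -302 + 83 = -219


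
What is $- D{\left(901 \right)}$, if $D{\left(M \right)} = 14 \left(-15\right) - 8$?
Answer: $218$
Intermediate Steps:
$D{\left(M \right)} = -218$ ($D{\left(M \right)} = -210 - 8 = -218$)
$- D{\left(901 \right)} = \left(-1\right) \left(-218\right) = 218$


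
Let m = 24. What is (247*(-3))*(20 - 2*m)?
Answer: 20748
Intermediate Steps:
(247*(-3))*(20 - 2*m) = (247*(-3))*(20 - 2*24) = -741*(20 - 48) = -741*(-28) = 20748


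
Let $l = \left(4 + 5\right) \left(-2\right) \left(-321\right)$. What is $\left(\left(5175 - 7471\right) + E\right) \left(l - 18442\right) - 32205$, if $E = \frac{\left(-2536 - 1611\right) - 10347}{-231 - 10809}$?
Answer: $\frac{20029121909}{690} \approx 2.9028 \cdot 10^{7}$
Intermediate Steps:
$E = \frac{7247}{5520}$ ($E = \frac{-4147 - 10347}{-11040} = \left(-14494\right) \left(- \frac{1}{11040}\right) = \frac{7247}{5520} \approx 1.3129$)
$l = 5778$ ($l = 9 \left(-2\right) \left(-321\right) = \left(-18\right) \left(-321\right) = 5778$)
$\left(\left(5175 - 7471\right) + E\right) \left(l - 18442\right) - 32205 = \left(\left(5175 - 7471\right) + \frac{7247}{5520}\right) \left(5778 - 18442\right) - 32205 = \left(\left(5175 - 7471\right) + \frac{7247}{5520}\right) \left(-12664\right) - 32205 = \left(-2296 + \frac{7247}{5520}\right) \left(-12664\right) - 32205 = \left(- \frac{12666673}{5520}\right) \left(-12664\right) - 32205 = \frac{20051343359}{690} - 32205 = \frac{20029121909}{690}$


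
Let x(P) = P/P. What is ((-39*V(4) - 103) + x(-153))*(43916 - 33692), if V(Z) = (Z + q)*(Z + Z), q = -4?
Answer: -1042848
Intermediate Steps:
V(Z) = 2*Z*(-4 + Z) (V(Z) = (Z - 4)*(Z + Z) = (-4 + Z)*(2*Z) = 2*Z*(-4 + Z))
x(P) = 1
((-39*V(4) - 103) + x(-153))*(43916 - 33692) = ((-78*4*(-4 + 4) - 103) + 1)*(43916 - 33692) = ((-78*4*0 - 103) + 1)*10224 = ((-39*0 - 103) + 1)*10224 = ((0 - 103) + 1)*10224 = (-103 + 1)*10224 = -102*10224 = -1042848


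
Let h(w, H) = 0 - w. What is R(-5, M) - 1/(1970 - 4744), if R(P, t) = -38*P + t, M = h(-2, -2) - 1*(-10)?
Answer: 560349/2774 ≈ 202.00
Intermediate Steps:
h(w, H) = -w
M = 12 (M = -1*(-2) - 1*(-10) = 2 + 10 = 12)
R(P, t) = t - 38*P
R(-5, M) - 1/(1970 - 4744) = (12 - 38*(-5)) - 1/(1970 - 4744) = (12 + 190) - 1/(-2774) = 202 - 1*(-1/2774) = 202 + 1/2774 = 560349/2774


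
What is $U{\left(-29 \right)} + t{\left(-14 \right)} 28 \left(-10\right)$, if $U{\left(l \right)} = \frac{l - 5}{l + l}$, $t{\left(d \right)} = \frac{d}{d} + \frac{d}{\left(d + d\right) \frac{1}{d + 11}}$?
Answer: $\frac{4077}{29} \approx 140.59$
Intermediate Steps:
$t{\left(d \right)} = \frac{13}{2} + \frac{d}{2}$ ($t{\left(d \right)} = 1 + \frac{d}{2 d \frac{1}{11 + d}} = 1 + d \frac{11 + d}{2 d} = 1 + \left(\frac{11}{2} + \frac{d}{2}\right) = \frac{13}{2} + \frac{d}{2}$)
$U{\left(l \right)} = \frac{-5 + l}{2 l}$
$U{\left(-29 \right)} + t{\left(-14 \right)} 28 \left(-10\right) = \frac{-5 - 29}{2 \left(-29\right)} + \left(\frac{13}{2} + \frac{1}{2} \left(-14\right)\right) 28 \left(-10\right) = \frac{1}{2} \left(- \frac{1}{29}\right) \left(-34\right) + \left(\frac{13}{2} - 7\right) \left(-280\right) = \frac{17}{29} - -140 = \frac{17}{29} + 140 = \frac{4077}{29}$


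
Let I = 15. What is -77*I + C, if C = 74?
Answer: -1081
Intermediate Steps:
-77*I + C = -77*15 + 74 = -1155 + 74 = -1081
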